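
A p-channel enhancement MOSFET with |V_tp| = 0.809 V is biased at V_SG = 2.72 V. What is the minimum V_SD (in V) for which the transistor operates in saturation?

V_SD,sat = 1.91 V

The boundary between triode and saturation is V_SD = V_SG − |V_tp| = V_ov.
V_ov = 2.72 − 0.809 = 1.91 V.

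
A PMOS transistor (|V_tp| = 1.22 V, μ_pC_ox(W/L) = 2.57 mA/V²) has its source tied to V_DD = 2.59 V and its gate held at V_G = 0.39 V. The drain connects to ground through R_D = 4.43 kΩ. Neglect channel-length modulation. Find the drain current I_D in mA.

V_SG = V_DD − V_G = 2.59 − 0.39 = 2.2 V, so V_ov = 2.2 − 1.22 = 0.98 V.
Assume saturation: I_D = ½ k_p V_ov² = 0.5 × 2.57 × 0.98² = 1.23 mA, giving V_SD = V_DD − I_D R_D = 2.59 − 1.23 × 4.43 = -2.88 V.
But -2.88 V < V_ov = 0.98 V, so the device is actually in triode.
In triode I_D = k_p[V_ov V_SD − ½ V_SD²] and I_D = (V_DD − V_SD)/R_D. Equating: 5.69 V_SD² − 12.16 V_SD + 2.59 = 0, giving V_SD = 0.24 V (the root below V_ov).
I_D = (2.59 − 0.24) / 4.43 = 0.53 mA.

I_D = 0.530 mA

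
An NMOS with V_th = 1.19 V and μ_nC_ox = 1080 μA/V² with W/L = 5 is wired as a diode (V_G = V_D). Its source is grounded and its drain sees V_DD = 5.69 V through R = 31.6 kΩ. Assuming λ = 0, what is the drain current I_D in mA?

I_D = 0.135 mA

With gate tied to drain, V_GS = V_DS ≥ V_GS − V_th, so the device is in saturation.
k_n = μ_nC_ox · (W/L) = 5.4 mA/V².
KCL at the drain: ½ k_n (V_GS − V_th)² = (V_DD − V_GS)/R.
Let x = V_GS − 1.19. Then 85.3 x² + x − 4.5 = 0, giving x = 0.224 V (positive root), so V_GS = 1.41 V.
I_D = (V_DD − V_GS)/R = (5.69 − 1.41) / 31.6 = 0.135 mA.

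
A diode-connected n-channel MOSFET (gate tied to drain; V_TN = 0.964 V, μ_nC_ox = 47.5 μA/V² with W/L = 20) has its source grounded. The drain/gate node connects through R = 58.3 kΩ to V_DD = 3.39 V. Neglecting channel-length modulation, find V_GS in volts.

V_GS = 1.24 V

With gate tied to drain, V_GS = V_DS ≥ V_GS − V_TN, so the device is in saturation.
k_n = μ_nC_ox · (W/L) = 0.95 mA/V².
KCL at the drain: ½ k_n (V_GS − V_TN)² = (V_DD − V_GS)/R.
Let x = V_GS − 0.964. Then 27.7 x² + x − 2.426 = 0, giving x = 0.278 V (positive root), so V_GS = 1.24 V.
I_D = (V_DD − V_GS)/R = (3.39 − 1.24) / 58.3 = 0.0368 mA.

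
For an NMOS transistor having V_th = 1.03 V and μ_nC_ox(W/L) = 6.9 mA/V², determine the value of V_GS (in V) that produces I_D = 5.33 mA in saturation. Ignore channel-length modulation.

In saturation I_D = ½ k_n (V_GS − V_th)², so V_GS − V_th = √(2 I_D / k_n) = √(2 × 5.33 / 6.9) = 1.24 V.
V_GS = 1.03 + 1.24 = 2.27 V.

V_GS = 2.27 V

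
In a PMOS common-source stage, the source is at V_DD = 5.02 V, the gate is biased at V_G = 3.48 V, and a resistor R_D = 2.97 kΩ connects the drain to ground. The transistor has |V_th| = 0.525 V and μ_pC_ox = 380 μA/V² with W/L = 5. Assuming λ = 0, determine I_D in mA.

V_SG = V_DD − V_G = 5.02 − 3.48 = 1.54 V, so V_ov = 1.54 − 0.525 = 1.01 V.
k_p = μ_pC_ox · (W/L) = 1.9 mA/V².
Assume saturation: I_D = ½ k_p V_ov² = 0.5 × 1.9 × 1.01² = 0.979 mA, giving V_SD = V_DD − I_D R_D = 5.02 − 0.979 × 2.97 = 2.11 V.
V_SD = 2.11 V ≥ V_ov = 1.01 V, confirming saturation.

I_D = 0.979 mA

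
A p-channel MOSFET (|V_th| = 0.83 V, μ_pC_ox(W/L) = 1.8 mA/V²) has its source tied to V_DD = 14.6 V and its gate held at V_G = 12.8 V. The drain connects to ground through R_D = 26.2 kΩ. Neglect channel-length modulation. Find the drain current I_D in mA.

I_D = 0.542 mA

V_SG = V_DD − V_G = 14.6 − 12.8 = 1.8 V, so V_ov = 1.8 − 0.83 = 0.97 V.
Assume saturation: I_D = ½ k_p V_ov² = 0.5 × 1.8 × 0.97² = 0.847 mA, giving V_SD = V_DD − I_D R_D = 14.6 − 0.847 × 26.2 = -7.59 V.
But -7.59 V < V_ov = 0.97 V, so the device is actually in triode.
In triode I_D = k_p[V_ov V_SD − ½ V_SD²] and I_D = (V_DD − V_SD)/R_D. Equating: 23.6 V_SD² − 46.75 V_SD + 14.6 = 0, giving V_SD = 0.388 V (the root below V_ov).
I_D = (14.6 − 0.388) / 26.2 = 0.542 mA.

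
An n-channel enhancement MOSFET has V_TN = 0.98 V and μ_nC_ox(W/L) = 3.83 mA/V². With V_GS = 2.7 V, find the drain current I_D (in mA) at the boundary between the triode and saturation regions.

At the boundary V_DS = V_ov = V_GS − V_TN = 2.7 − 0.98 = 1.72 V.
I_D = ½ k_n V_ov² = 0.5 × 3.83 × 1.72² = 5.67 mA.

I_D = 5.67 mA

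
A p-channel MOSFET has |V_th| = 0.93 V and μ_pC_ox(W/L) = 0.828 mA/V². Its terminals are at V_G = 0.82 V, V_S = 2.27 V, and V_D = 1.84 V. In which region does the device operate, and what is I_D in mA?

Triode; I_D = 0.109 mA

V_SG = V_S − V_G = 2.27 − 0.82 = 1.45 V; V_SD = V_S − V_D = 2.27 − 1.84 = 0.43 V.
V_ov = V_SG − |V_th| = 1.45 − 0.93 = 0.52 V.
Since V_SD = 0.43 V < V_ov = 0.52 V, the device is in the triode region.
I_D = k_p [V_ov · V_SD − ½ V_SD²] = 0.828 × [0.52 × 0.43 − 0.5 × 0.43²] = 0.109 mA.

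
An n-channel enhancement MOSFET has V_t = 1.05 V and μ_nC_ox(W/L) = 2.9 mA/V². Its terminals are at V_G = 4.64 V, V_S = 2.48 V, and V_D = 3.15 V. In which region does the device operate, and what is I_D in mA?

V_GS = V_G − V_S = 4.64 − 2.48 = 2.16 V; V_DS = V_D − V_S = 3.15 − 2.48 = 0.67 V.
V_ov = V_GS − V_t = 2.16 − 1.05 = 1.11 V.
Since V_DS = 0.67 V < V_ov = 1.11 V, the device is in the triode region.
I_D = k_n [V_ov · V_DS − ½ V_DS²] = 2.9 × [1.11 × 0.67 − 0.5 × 0.67²] = 1.51 mA.

Triode; I_D = 1.51 mA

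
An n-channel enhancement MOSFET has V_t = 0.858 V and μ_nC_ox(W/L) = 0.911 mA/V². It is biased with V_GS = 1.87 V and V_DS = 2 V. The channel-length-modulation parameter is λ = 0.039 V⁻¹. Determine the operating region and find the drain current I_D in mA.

V_ov = V_GS − V_t = 1.87 − 0.858 = 1.01 V.
Since V_DS = 2 V ≥ V_ov = 1.01 V, the device is in saturation.
I_D = ½ k_n V_ov² (1 + λ V_DS) = 0.5 × 0.911 × 1.01² × (1 + 0.039 × 2) = 0.503 mA.

Saturation; I_D = 0.503 mA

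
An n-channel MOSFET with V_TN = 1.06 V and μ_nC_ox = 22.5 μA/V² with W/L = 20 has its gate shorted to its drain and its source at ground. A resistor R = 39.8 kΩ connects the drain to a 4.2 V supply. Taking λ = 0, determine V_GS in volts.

V_GS = 1.60 V

With gate tied to drain, V_GS = V_DS ≥ V_GS − V_TN, so the device is in saturation.
k_n = μ_nC_ox · (W/L) = 0.45 mA/V².
KCL at the drain: ½ k_n (V_GS − V_TN)² = (V_DD − V_GS)/R.
Let x = V_GS − 1.06. Then 8.96 x² + x − 3.14 = 0, giving x = 0.539 V (positive root), so V_GS = 1.6 V.
I_D = (V_DD − V_GS)/R = (4.2 − 1.6) / 39.8 = 0.0654 mA.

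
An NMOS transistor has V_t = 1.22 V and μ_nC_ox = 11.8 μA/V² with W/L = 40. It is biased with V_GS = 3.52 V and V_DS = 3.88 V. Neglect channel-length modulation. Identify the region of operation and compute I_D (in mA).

k_n = μ_nC_ox · (W/L) = 0.472 mA/V².
V_ov = V_GS − V_t = 3.52 − 1.22 = 2.3 V.
Since V_DS = 3.88 V ≥ V_ov = 2.3 V, the device is in saturation.
I_D = ½ k_n V_ov² = 0.5 × 0.472 × 2.3² = 1.25 mA.

Saturation; I_D = 1.25 mA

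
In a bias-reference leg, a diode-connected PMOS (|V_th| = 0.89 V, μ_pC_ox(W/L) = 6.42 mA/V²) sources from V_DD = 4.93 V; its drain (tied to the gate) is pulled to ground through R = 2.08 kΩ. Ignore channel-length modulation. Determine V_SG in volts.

With gate tied to drain, V_SG = V_SD ≥ V_SG − |V_th|, so the device is in saturation.
KCL at the drain: ½ k_p (V_SG − |V_th|)² = (V_DD − V_SG)/R.
Let x = V_SG − 0.89. Then 6.68 x² + x − 4.04 = 0, giving x = 0.707 V (positive root), so V_SG = 1.6 V.
I_D = (V_DD − V_SG)/R = (4.93 − 1.6) / 2.08 = 1.6 mA.

V_SG = 1.60 V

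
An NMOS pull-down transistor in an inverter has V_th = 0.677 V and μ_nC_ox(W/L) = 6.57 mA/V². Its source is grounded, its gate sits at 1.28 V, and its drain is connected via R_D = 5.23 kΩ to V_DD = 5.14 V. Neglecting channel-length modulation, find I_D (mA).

I_D = 0.923 mA

V_GS = V_G = 1.28 V, so V_ov = 1.28 − 0.677 = 0.603 V.
Assume saturation: I_D = ½ k_n V_ov² = 0.5 × 6.57 × 0.603² = 1.19 mA, giving V_DS = V_DD − I_D R_D = 5.14 − 1.19 × 5.23 = -1.11 V.
But -1.11 V < V_ov = 0.603 V, so the device is actually in triode.
In triode I_D = k_n[V_ov V_DS − ½ V_DS²] and I_D = (V_DD − V_DS)/R_D. Equating: 17.2 V_DS² − 21.72 V_DS + 5.14 = 0, giving V_DS = 0.315 V (the root below V_ov).
I_D = (5.14 − 0.315) / 5.23 = 0.923 mA.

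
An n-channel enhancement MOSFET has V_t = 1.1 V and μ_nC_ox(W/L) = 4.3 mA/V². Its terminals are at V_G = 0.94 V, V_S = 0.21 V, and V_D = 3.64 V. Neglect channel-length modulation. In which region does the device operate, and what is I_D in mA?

V_GS = V_G − V_S = 0.94 − 0.21 = 0.73 V; V_DS = V_D − V_S = 3.64 − 0.21 = 3.43 V.
V_GS = 0.73 V < V_t = 1.1 V, so the transistor is in cutoff.

Cutoff; I_D = 0 mA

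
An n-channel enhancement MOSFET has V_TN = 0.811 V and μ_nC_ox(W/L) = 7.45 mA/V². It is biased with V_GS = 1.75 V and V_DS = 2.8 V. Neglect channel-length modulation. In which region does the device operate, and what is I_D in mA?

Saturation; I_D = 3.28 mA

V_ov = V_GS − V_TN = 1.75 − 0.811 = 0.939 V.
Since V_DS = 2.8 V ≥ V_ov = 0.939 V, the device is in saturation.
I_D = ½ k_n V_ov² = 0.5 × 7.45 × 0.939² = 3.28 mA.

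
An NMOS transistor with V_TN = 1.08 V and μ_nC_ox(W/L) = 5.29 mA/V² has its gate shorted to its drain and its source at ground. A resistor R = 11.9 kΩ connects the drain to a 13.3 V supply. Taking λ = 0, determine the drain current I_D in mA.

With gate tied to drain, V_GS = V_DS ≥ V_GS − V_TN, so the device is in saturation.
KCL at the drain: ½ k_n (V_GS − V_TN)² = (V_DD − V_GS)/R.
Let x = V_GS − 1.08. Then 31.5 x² + x − 12.22 = 0, giving x = 0.607 V (positive root), so V_GS = 1.69 V.
I_D = (V_DD − V_GS)/R = (13.3 − 1.69) / 11.9 = 0.976 mA.

I_D = 0.976 mA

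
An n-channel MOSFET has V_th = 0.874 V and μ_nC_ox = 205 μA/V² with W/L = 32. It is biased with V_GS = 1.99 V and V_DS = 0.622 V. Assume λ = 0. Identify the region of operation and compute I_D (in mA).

Triode; I_D = 3.28 mA

k_n = μ_nC_ox · (W/L) = 6.56 mA/V².
V_ov = V_GS − V_th = 1.99 − 0.874 = 1.12 V.
Since V_DS = 0.622 V < V_ov = 1.12 V, the device is in the triode region.
I_D = k_n [V_ov · V_DS − ½ V_DS²] = 6.56 × [1.12 × 0.622 − 0.5 × 0.622²] = 3.28 mA.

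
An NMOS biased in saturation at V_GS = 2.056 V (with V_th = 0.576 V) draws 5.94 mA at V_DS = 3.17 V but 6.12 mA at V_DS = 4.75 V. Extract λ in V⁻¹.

With V_GS fixed, I_D ∝ (1 + λ V_DS) in saturation, so I_D2/I_D1 = (1 + λ V_DS2)/(1 + λ V_DS1).
6.12/5.94 = 1.03 = (1 + 4.75 λ)/(1 + 3.17 λ).
Solving: λ (I_D1 V_DS2 − I_D2 V_DS1) = I_D2 − I_D1, so λ = (6.12 − 5.94) / (5.94 × 4.75 − 6.12 × 3.17) = 0.18 / 8.81 = 0.0204 V⁻¹.

λ = 0.0204 V⁻¹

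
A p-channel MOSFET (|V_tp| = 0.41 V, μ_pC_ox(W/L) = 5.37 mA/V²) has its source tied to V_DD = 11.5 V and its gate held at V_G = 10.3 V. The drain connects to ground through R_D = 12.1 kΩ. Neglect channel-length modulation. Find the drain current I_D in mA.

V_SG = V_DD − V_G = 11.5 − 10.3 = 1.2 V, so V_ov = 1.2 − 0.41 = 0.79 V.
Assume saturation: I_D = ½ k_p V_ov² = 0.5 × 5.37 × 0.79² = 1.68 mA, giving V_SD = V_DD − I_D R_D = 11.5 − 1.68 × 12.1 = -8.78 V.
But -8.78 V < V_ov = 0.79 V, so the device is actually in triode.
In triode I_D = k_p[V_ov V_SD − ½ V_SD²] and I_D = (V_DD − V_SD)/R_D. Equating: 32.5 V_SD² − 52.33 V_SD + 11.5 = 0, giving V_SD = 0.263 V (the root below V_ov).
I_D = (11.5 − 0.263) / 12.1 = 0.929 mA.

I_D = 0.929 mA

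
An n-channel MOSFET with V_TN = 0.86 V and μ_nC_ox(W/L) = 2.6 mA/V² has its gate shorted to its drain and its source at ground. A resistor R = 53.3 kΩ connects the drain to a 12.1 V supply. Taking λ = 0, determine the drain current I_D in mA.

I_D = 0.203 mA

With gate tied to drain, V_GS = V_DS ≥ V_GS − V_TN, so the device is in saturation.
KCL at the drain: ½ k_n (V_GS − V_TN)² = (V_DD − V_GS)/R.
Let x = V_GS − 0.86. Then 69.3 x² + x − 11.24 = 0, giving x = 0.396 V (positive root), so V_GS = 1.26 V.
I_D = (V_DD − V_GS)/R = (12.1 − 1.26) / 53.3 = 0.203 mA.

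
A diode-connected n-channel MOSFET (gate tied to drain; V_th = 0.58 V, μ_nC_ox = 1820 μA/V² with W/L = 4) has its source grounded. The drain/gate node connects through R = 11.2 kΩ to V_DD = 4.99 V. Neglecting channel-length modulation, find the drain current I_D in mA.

I_D = 0.365 mA

With gate tied to drain, V_GS = V_DS ≥ V_GS − V_th, so the device is in saturation.
k_n = μ_nC_ox · (W/L) = 7.28 mA/V².
KCL at the drain: ½ k_n (V_GS − V_th)² = (V_DD − V_GS)/R.
Let x = V_GS − 0.58. Then 40.8 x² + x − 4.41 = 0, giving x = 0.317 V (positive root), so V_GS = 0.897 V.
I_D = (V_DD − V_GS)/R = (4.99 − 0.897) / 11.2 = 0.365 mA.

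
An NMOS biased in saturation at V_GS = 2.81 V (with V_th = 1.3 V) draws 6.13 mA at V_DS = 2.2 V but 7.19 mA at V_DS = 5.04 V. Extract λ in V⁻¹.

λ = 0.0703 V⁻¹

With V_GS fixed, I_D ∝ (1 + λ V_DS) in saturation, so I_D2/I_D1 = (1 + λ V_DS2)/(1 + λ V_DS1).
7.19/6.13 = 1.173 = (1 + 5.04 λ)/(1 + 2.2 λ).
Solving: λ (I_D1 V_DS2 − I_D2 V_DS1) = I_D2 − I_D1, so λ = (7.19 − 6.13) / (6.13 × 5.04 − 7.19 × 2.2) = 1.06 / 15.1 = 0.0703 V⁻¹.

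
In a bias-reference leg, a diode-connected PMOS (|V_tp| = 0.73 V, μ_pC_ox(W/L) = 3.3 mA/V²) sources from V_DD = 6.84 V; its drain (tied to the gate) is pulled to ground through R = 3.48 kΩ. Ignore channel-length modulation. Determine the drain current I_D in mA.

I_D = 1.48 mA

With gate tied to drain, V_SG = V_SD ≥ V_SG − |V_tp|, so the device is in saturation.
KCL at the drain: ½ k_p (V_SG − |V_tp|)² = (V_DD − V_SG)/R.
Let x = V_SG − 0.73. Then 5.74 x² + x − 6.11 = 0, giving x = 0.948 V (positive root), so V_SG = 1.68 V.
I_D = (V_DD − V_SG)/R = (6.84 − 1.68) / 3.48 = 1.48 mA.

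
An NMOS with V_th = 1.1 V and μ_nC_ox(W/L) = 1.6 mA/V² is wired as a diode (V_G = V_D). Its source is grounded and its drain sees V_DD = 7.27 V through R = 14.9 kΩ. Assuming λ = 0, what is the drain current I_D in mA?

With gate tied to drain, V_GS = V_DS ≥ V_GS − V_th, so the device is in saturation.
KCL at the drain: ½ k_n (V_GS − V_th)² = (V_DD − V_GS)/R.
Let x = V_GS − 1.1. Then 11.9 x² + x − 6.17 = 0, giving x = 0.679 V (positive root), so V_GS = 1.78 V.
I_D = (V_DD − V_GS)/R = (7.27 − 1.78) / 14.9 = 0.369 mA.

I_D = 0.369 mA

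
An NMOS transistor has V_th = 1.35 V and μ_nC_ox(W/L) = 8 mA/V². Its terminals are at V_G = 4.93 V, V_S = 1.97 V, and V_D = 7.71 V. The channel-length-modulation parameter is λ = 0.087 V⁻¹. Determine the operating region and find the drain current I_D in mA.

V_GS = V_G − V_S = 4.93 − 1.97 = 2.96 V; V_DS = V_D − V_S = 7.71 − 1.97 = 5.74 V.
V_ov = V_GS − V_th = 2.96 − 1.35 = 1.61 V.
Since V_DS = 5.74 V ≥ V_ov = 1.61 V, the device is in saturation.
I_D = ½ k_n V_ov² (1 + λ V_DS) = 0.5 × 8 × 1.61² × (1 + 0.087 × 5.74) = 15.5 mA.

Saturation; I_D = 15.5 mA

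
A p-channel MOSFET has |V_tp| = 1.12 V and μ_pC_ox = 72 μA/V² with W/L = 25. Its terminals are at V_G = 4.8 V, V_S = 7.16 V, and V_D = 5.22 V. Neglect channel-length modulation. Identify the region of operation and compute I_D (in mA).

V_SG = V_S − V_G = 7.16 − 4.8 = 2.36 V; V_SD = V_S − V_D = 7.16 − 5.22 = 1.94 V.
k_p = μ_pC_ox · (W/L) = 1.8 mA/V².
V_ov = V_SG − |V_tp| = 2.36 − 1.12 = 1.24 V.
Since V_SD = 1.94 V ≥ V_ov = 1.24 V, the device is in saturation.
I_D = ½ k_p V_ov² = 0.5 × 1.8 × 1.24² = 1.38 mA.

Saturation; I_D = 1.38 mA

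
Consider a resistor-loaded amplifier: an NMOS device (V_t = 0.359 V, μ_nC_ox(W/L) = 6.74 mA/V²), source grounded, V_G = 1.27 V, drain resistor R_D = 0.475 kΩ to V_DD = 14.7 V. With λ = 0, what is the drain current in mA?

V_GS = V_G = 1.27 V, so V_ov = 1.27 − 0.359 = 0.911 V.
Assume saturation: I_D = ½ k_n V_ov² = 0.5 × 6.74 × 0.911² = 2.8 mA, giving V_DS = V_DD − I_D R_D = 14.7 − 2.8 × 0.475 = 13.4 V.
V_DS = 13.4 V ≥ V_ov = 0.911 V, confirming saturation.

I_D = 2.80 mA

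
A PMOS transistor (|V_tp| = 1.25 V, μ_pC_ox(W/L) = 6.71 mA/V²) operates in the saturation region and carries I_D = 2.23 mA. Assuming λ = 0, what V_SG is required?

In saturation I_D = ½ k_p (V_SG − |V_tp|)², so V_SG − |V_tp| = √(2 I_D / k_p) = √(2 × 2.23 / 6.71) = 0.815 V.
V_SG = 1.25 + 0.815 = 2.07 V.

V_SG = 2.07 V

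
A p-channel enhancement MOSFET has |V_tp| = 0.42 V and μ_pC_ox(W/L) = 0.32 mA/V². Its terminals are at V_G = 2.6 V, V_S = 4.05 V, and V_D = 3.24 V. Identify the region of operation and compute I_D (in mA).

V_SG = V_S − V_G = 4.05 − 2.6 = 1.45 V; V_SD = V_S − V_D = 4.05 − 3.24 = 0.81 V.
V_ov = V_SG − |V_tp| = 1.45 − 0.42 = 1.03 V.
Since V_SD = 0.81 V < V_ov = 1.03 V, the device is in the triode region.
I_D = k_p [V_ov · V_SD − ½ V_SD²] = 0.32 × [1.03 × 0.81 − 0.5 × 0.81²] = 0.162 mA.

Triode; I_D = 0.162 mA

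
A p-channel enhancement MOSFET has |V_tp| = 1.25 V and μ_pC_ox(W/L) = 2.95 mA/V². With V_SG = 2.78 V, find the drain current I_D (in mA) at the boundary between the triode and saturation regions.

At the boundary V_SD = V_ov = V_SG − |V_tp| = 2.78 − 1.25 = 1.53 V.
I_D = ½ k_p V_ov² = 0.5 × 2.95 × 1.53² = 3.45 mA.

I_D = 3.45 mA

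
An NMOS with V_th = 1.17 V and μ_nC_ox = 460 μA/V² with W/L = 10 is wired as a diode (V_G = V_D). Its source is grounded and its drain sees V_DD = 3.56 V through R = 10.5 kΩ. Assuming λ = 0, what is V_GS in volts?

V_GS = 1.46 V

With gate tied to drain, V_GS = V_DS ≥ V_GS − V_th, so the device is in saturation.
k_n = μ_nC_ox · (W/L) = 4.6 mA/V².
KCL at the drain: ½ k_n (V_GS − V_th)² = (V_DD − V_GS)/R.
Let x = V_GS − 1.17. Then 24.1 x² + x − 2.39 = 0, giving x = 0.295 V (positive root), so V_GS = 1.46 V.
I_D = (V_DD − V_GS)/R = (3.56 − 1.46) / 10.5 = 0.2 mA.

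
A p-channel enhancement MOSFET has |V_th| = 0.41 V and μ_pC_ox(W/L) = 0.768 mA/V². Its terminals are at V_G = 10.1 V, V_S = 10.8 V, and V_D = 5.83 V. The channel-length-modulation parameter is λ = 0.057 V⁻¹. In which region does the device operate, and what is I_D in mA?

V_SG = V_S − V_G = 10.8 − 10.1 = 0.7 V; V_SD = V_S − V_D = 10.8 − 5.83 = 4.97 V.
V_ov = V_SG − |V_th| = 0.7 − 0.41 = 0.29 V.
Since V_SD = 4.97 V ≥ V_ov = 0.29 V, the device is in saturation.
I_D = ½ k_p V_ov² (1 + λ V_SD) = 0.5 × 0.768 × 0.29² × (1 + 0.057 × 4.97) = 0.0414 mA.

Saturation; I_D = 0.0414 mA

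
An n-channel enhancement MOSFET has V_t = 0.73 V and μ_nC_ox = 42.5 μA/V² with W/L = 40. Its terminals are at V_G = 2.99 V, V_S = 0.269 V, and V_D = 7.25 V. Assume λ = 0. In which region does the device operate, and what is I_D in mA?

Saturation; I_D = 3.37 mA

V_GS = V_G − V_S = 2.99 − 0.269 = 2.72 V; V_DS = V_D − V_S = 7.25 − 0.269 = 6.98 V.
k_n = μ_nC_ox · (W/L) = 1.7 mA/V².
V_ov = V_GS − V_t = 2.72 − 0.73 = 1.99 V.
Since V_DS = 6.98 V ≥ V_ov = 1.99 V, the device is in saturation.
I_D = ½ k_n V_ov² = 0.5 × 1.7 × 1.99² = 3.37 mA.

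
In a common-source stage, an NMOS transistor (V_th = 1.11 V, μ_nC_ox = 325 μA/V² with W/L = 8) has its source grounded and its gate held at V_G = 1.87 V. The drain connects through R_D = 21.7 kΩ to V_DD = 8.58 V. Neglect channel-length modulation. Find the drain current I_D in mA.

V_GS = V_G = 1.87 V, so V_ov = 1.87 − 1.11 = 0.76 V.
k_n = μ_nC_ox · (W/L) = 2.6 mA/V².
Assume saturation: I_D = ½ k_n V_ov² = 0.5 × 2.6 × 0.76² = 0.751 mA, giving V_DS = V_DD − I_D R_D = 8.58 − 0.751 × 21.7 = -7.71 V.
But -7.71 V < V_ov = 0.76 V, so the device is actually in triode.
In triode I_D = k_n[V_ov V_DS − ½ V_DS²] and I_D = (V_DD − V_DS)/R_D. Equating: 28.2 V_DS² − 43.88 V_DS + 8.58 = 0, giving V_DS = 0.229 V (the root below V_ov).
I_D = (8.58 − 0.229) / 21.7 = 0.385 mA.

I_D = 0.385 mA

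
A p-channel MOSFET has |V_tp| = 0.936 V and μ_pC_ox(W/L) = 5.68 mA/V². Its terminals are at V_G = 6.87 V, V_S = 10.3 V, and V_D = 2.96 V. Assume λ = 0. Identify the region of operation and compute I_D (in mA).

Saturation; I_D = 17.7 mA

V_SG = V_S − V_G = 10.3 − 6.87 = 3.43 V; V_SD = V_S − V_D = 10.3 − 2.96 = 7.34 V.
V_ov = V_SG − |V_tp| = 3.43 − 0.936 = 2.49 V.
Since V_SD = 7.34 V ≥ V_ov = 2.49 V, the device is in saturation.
I_D = ½ k_p V_ov² = 0.5 × 5.68 × 2.49² = 17.7 mA.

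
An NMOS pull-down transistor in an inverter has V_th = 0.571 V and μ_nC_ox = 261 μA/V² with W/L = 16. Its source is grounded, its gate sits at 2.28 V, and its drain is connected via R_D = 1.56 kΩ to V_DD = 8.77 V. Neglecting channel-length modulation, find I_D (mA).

V_GS = V_G = 2.28 V, so V_ov = 2.28 − 0.571 = 1.71 V.
k_n = μ_nC_ox · (W/L) = 4.176 mA/V².
Assume saturation: I_D = ½ k_n V_ov² = 0.5 × 4.176 × 1.71² = 6.1 mA, giving V_DS = V_DD − I_D R_D = 8.77 − 6.1 × 1.56 = -0.743 V.
But -0.743 V < V_ov = 1.71 V, so the device is actually in triode.
In triode I_D = k_n[V_ov V_DS − ½ V_DS²] and I_D = (V_DD − V_DS)/R_D. Equating: 3.26 V_DS² − 12.13 V_DS + 8.77 = 0, giving V_DS = 0.981 V (the root below V_ov).
I_D = (8.77 − 0.981) / 1.56 = 4.99 mA.

I_D = 4.99 mA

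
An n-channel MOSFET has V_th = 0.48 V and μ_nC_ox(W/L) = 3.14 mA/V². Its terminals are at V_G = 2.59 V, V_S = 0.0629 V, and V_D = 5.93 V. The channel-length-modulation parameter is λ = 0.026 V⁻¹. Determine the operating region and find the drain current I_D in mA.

V_GS = V_G − V_S = 2.59 − 0.0629 = 2.53 V; V_DS = V_D − V_S = 5.93 − 0.0629 = 5.87 V.
V_ov = V_GS − V_th = 2.53 − 0.48 = 2.05 V.
Since V_DS = 5.87 V ≥ V_ov = 2.05 V, the device is in saturation.
I_D = ½ k_n V_ov² (1 + λ V_DS) = 0.5 × 3.14 × 2.05² × (1 + 0.026 × 5.87) = 7.58 mA.

Saturation; I_D = 7.58 mA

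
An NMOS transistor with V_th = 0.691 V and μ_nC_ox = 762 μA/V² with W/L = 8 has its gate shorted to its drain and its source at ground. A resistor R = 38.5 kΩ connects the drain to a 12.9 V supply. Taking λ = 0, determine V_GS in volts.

V_GS = 1.01 V

With gate tied to drain, V_GS = V_DS ≥ V_GS − V_th, so the device is in saturation.
k_n = μ_nC_ox · (W/L) = 6.096 mA/V².
KCL at the drain: ½ k_n (V_GS − V_th)² = (V_DD − V_GS)/R.
Let x = V_GS − 0.691. Then 117 x² + x − 12.21 = 0, giving x = 0.318 V (positive root), so V_GS = 1.01 V.
I_D = (V_DD − V_GS)/R = (12.9 − 1.01) / 38.5 = 0.309 mA.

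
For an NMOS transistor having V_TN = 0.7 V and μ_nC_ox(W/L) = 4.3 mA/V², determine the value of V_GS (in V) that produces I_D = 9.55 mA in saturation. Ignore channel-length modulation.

V_GS = 2.81 V

In saturation I_D = ½ k_n (V_GS − V_TN)², so V_GS − V_TN = √(2 I_D / k_n) = √(2 × 9.55 / 4.3) = 2.11 V.
V_GS = 0.7 + 2.11 = 2.81 V.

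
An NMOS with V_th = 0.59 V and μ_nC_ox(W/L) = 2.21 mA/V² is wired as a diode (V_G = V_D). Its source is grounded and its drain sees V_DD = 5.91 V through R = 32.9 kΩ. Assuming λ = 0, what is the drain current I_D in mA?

With gate tied to drain, V_GS = V_DS ≥ V_GS − V_th, so the device is in saturation.
KCL at the drain: ½ k_n (V_GS − V_th)² = (V_DD − V_GS)/R.
Let x = V_GS − 0.59. Then 36.4 x² + x − 5.32 = 0, giving x = 0.369 V (positive root), so V_GS = 0.959 V.
I_D = (V_DD − V_GS)/R = (5.91 − 0.959) / 32.9 = 0.15 mA.

I_D = 0.150 mA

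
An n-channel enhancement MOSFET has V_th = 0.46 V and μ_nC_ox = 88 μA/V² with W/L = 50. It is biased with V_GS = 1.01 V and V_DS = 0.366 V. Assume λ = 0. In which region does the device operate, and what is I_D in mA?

Triode; I_D = 0.591 mA

k_n = μ_nC_ox · (W/L) = 4.4 mA/V².
V_ov = V_GS − V_th = 1.01 − 0.46 = 0.55 V.
Since V_DS = 0.366 V < V_ov = 0.55 V, the device is in the triode region.
I_D = k_n [V_ov · V_DS − ½ V_DS²] = 4.4 × [0.55 × 0.366 − 0.5 × 0.366²] = 0.591 mA.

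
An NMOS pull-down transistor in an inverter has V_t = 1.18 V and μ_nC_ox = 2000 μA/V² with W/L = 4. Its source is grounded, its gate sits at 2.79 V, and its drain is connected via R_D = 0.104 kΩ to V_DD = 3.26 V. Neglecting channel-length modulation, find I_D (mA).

V_GS = V_G = 2.79 V, so V_ov = 2.79 − 1.18 = 1.61 V.
k_n = μ_nC_ox · (W/L) = 8 mA/V².
Assume saturation: I_D = ½ k_n V_ov² = 0.5 × 8 × 1.61² = 10.4 mA, giving V_DS = V_DD − I_D R_D = 3.26 − 10.4 × 0.104 = 2.18 V.
V_DS = 2.18 V ≥ V_ov = 1.61 V, confirming saturation.

I_D = 10.4 mA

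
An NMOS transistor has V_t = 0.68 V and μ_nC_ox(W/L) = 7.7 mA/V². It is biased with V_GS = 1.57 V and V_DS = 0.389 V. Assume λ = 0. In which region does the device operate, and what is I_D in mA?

V_ov = V_GS − V_t = 1.57 − 0.68 = 0.89 V.
Since V_DS = 0.389 V < V_ov = 0.89 V, the device is in the triode region.
I_D = k_n [V_ov · V_DS − ½ V_DS²] = 7.7 × [0.89 × 0.389 − 0.5 × 0.389²] = 2.08 mA.

Triode; I_D = 2.08 mA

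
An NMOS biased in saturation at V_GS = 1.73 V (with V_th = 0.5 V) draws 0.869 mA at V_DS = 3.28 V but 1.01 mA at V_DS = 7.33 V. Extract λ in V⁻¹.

λ = 0.0461 V⁻¹

With V_GS fixed, I_D ∝ (1 + λ V_DS) in saturation, so I_D2/I_D1 = (1 + λ V_DS2)/(1 + λ V_DS1).
1.01/0.869 = 1.162 = (1 + 7.33 λ)/(1 + 3.28 λ).
Solving: λ (I_D1 V_DS2 − I_D2 V_DS1) = I_D2 − I_D1, so λ = (1.01 − 0.869) / (0.869 × 7.33 − 1.01 × 3.28) = 0.141 / 3.06 = 0.0461 V⁻¹.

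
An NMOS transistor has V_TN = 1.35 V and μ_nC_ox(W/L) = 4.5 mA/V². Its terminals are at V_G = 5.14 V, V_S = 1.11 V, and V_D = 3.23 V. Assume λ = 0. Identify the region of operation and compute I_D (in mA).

Triode; I_D = 15.5 mA

V_GS = V_G − V_S = 5.14 − 1.11 = 4.03 V; V_DS = V_D − V_S = 3.23 − 1.11 = 2.12 V.
V_ov = V_GS − V_TN = 4.03 − 1.35 = 2.68 V.
Since V_DS = 2.12 V < V_ov = 2.68 V, the device is in the triode region.
I_D = k_n [V_ov · V_DS − ½ V_DS²] = 4.5 × [2.68 × 2.12 − 0.5 × 2.12²] = 15.5 mA.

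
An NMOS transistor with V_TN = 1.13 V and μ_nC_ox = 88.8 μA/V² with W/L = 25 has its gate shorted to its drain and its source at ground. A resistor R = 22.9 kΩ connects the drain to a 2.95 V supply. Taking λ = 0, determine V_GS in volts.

V_GS = 1.38 V

With gate tied to drain, V_GS = V_DS ≥ V_GS − V_TN, so the device is in saturation.
k_n = μ_nC_ox · (W/L) = 2.22 mA/V².
KCL at the drain: ½ k_n (V_GS − V_TN)² = (V_DD − V_GS)/R.
Let x = V_GS − 1.13. Then 25.4 x² + x − 1.82 = 0, giving x = 0.249 V (positive root), so V_GS = 1.38 V.
I_D = (V_DD − V_GS)/R = (2.95 − 1.38) / 22.9 = 0.0686 mA.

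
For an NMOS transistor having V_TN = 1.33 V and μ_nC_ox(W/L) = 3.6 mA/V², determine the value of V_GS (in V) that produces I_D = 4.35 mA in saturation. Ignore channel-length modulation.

In saturation I_D = ½ k_n (V_GS − V_TN)², so V_GS − V_TN = √(2 I_D / k_n) = √(2 × 4.35 / 3.6) = 1.55 V.
V_GS = 1.33 + 1.55 = 2.88 V.

V_GS = 2.88 V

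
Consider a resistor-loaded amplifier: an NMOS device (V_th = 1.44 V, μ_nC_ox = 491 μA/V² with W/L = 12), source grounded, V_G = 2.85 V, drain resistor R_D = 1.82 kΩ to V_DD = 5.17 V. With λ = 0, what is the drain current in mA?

I_D = 2.64 mA

V_GS = V_G = 2.85 V, so V_ov = 2.85 − 1.44 = 1.41 V.
k_n = μ_nC_ox · (W/L) = 5.892 mA/V².
Assume saturation: I_D = ½ k_n V_ov² = 0.5 × 5.892 × 1.41² = 5.86 mA, giving V_DS = V_DD − I_D R_D = 5.17 − 5.86 × 1.82 = -5.49 V.
But -5.49 V < V_ov = 1.41 V, so the device is actually in triode.
In triode I_D = k_n[V_ov V_DS − ½ V_DS²] and I_D = (V_DD − V_DS)/R_D. Equating: 5.36 V_DS² − 16.12 V_DS + 5.17 = 0, giving V_DS = 0.365 V (the root below V_ov).
I_D = (5.17 − 0.365) / 1.82 = 2.64 mA.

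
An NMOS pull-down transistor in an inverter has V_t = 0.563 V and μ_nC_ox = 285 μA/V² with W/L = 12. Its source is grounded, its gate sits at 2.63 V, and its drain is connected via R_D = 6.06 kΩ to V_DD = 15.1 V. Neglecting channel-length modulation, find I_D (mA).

V_GS = V_G = 2.63 V, so V_ov = 2.63 − 0.563 = 2.07 V.
k_n = μ_nC_ox · (W/L) = 3.42 mA/V².
Assume saturation: I_D = ½ k_n V_ov² = 0.5 × 3.42 × 2.07² = 7.31 mA, giving V_DS = V_DD − I_D R_D = 15.1 − 7.31 × 6.06 = -29.2 V.
But -29.2 V < V_ov = 2.07 V, so the device is actually in triode.
In triode I_D = k_n[V_ov V_DS − ½ V_DS²] and I_D = (V_DD − V_DS)/R_D. Equating: 10.4 V_DS² − 43.84 V_DS + 15.1 = 0, giving V_DS = 0.378 V (the root below V_ov).
I_D = (15.1 − 0.378) / 6.06 = 2.43 mA.

I_D = 2.43 mA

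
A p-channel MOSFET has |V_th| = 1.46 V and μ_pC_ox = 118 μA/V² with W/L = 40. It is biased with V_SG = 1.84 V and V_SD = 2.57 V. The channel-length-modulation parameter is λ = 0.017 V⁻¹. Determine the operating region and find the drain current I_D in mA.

k_p = μ_pC_ox · (W/L) = 4.72 mA/V².
V_ov = V_SG − |V_th| = 1.84 − 1.46 = 0.38 V.
Since V_SD = 2.57 V ≥ V_ov = 0.38 V, the device is in saturation.
I_D = ½ k_p V_ov² (1 + λ V_SD) = 0.5 × 4.72 × 0.38² × (1 + 0.017 × 2.57) = 0.356 mA.

Saturation; I_D = 0.356 mA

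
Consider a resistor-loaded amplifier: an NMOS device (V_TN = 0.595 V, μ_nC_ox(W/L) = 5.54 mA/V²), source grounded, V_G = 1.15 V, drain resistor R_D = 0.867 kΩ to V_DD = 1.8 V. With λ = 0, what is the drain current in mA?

V_GS = V_G = 1.15 V, so V_ov = 1.15 − 0.595 = 0.555 V.
Assume saturation: I_D = ½ k_n V_ov² = 0.5 × 5.54 × 0.555² = 0.853 mA, giving V_DS = V_DD − I_D R_D = 1.8 − 0.853 × 0.867 = 1.06 V.
V_DS = 1.06 V ≥ V_ov = 0.555 V, confirming saturation.

I_D = 0.853 mA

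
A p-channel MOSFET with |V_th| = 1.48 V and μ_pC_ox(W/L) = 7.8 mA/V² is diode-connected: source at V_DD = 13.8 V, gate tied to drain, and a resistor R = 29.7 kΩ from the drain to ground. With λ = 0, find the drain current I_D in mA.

With gate tied to drain, V_SG = V_SD ≥ V_SG − |V_th|, so the device is in saturation.
KCL at the drain: ½ k_p (V_SG − |V_th|)² = (V_DD − V_SG)/R.
Let x = V_SG − 1.48. Then 116 x² + x − 12.32 = 0, giving x = 0.322 V (positive root), so V_SG = 1.8 V.
I_D = (V_DD − V_SG)/R = (13.8 − 1.8) / 29.7 = 0.404 mA.

I_D = 0.404 mA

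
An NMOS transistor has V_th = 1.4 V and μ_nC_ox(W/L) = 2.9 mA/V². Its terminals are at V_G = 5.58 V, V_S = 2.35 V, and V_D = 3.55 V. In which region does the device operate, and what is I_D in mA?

V_GS = V_G − V_S = 5.58 − 2.35 = 3.23 V; V_DS = V_D − V_S = 3.55 − 2.35 = 1.2 V.
V_ov = V_GS − V_th = 3.23 − 1.4 = 1.83 V.
Since V_DS = 1.2 V < V_ov = 1.83 V, the device is in the triode region.
I_D = k_n [V_ov · V_DS − ½ V_DS²] = 2.9 × [1.83 × 1.2 − 0.5 × 1.2²] = 4.28 mA.

Triode; I_D = 4.28 mA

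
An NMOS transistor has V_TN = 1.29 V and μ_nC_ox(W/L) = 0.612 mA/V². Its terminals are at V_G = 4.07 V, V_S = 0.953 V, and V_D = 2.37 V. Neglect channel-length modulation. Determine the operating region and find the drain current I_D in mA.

Triode; I_D = 0.970 mA

V_GS = V_G − V_S = 4.07 − 0.953 = 3.12 V; V_DS = V_D − V_S = 2.37 − 0.953 = 1.42 V.
V_ov = V_GS − V_TN = 3.12 − 1.29 = 1.83 V.
Since V_DS = 1.42 V < V_ov = 1.83 V, the device is in the triode region.
I_D = k_n [V_ov · V_DS − ½ V_DS²] = 0.612 × [1.83 × 1.42 − 0.5 × 1.42²] = 0.97 mA.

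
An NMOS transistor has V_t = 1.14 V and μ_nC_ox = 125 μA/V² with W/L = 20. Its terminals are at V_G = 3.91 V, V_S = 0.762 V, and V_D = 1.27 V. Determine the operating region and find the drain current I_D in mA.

V_GS = V_G − V_S = 3.91 − 0.762 = 3.15 V; V_DS = V_D − V_S = 1.27 − 0.762 = 0.508 V.
k_n = μ_nC_ox · (W/L) = 2.5 mA/V².
V_ov = V_GS − V_t = 3.15 − 1.14 = 2.01 V.
Since V_DS = 0.508 V < V_ov = 2.01 V, the device is in the triode region.
I_D = k_n [V_ov · V_DS − ½ V_DS²] = 2.5 × [2.01 × 0.508 − 0.5 × 0.508²] = 2.23 mA.

Triode; I_D = 2.23 mA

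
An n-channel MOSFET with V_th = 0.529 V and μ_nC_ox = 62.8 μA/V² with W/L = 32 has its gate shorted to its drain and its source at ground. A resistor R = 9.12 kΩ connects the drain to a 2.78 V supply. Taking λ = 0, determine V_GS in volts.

V_GS = 0.973 V

With gate tied to drain, V_GS = V_DS ≥ V_GS − V_th, so the device is in saturation.
k_n = μ_nC_ox · (W/L) = 2.01 mA/V².
KCL at the drain: ½ k_n (V_GS − V_th)² = (V_DD − V_GS)/R.
Let x = V_GS − 0.529. Then 9.16 x² + x − 2.251 = 0, giving x = 0.444 V (positive root), so V_GS = 0.973 V.
I_D = (V_DD − V_GS)/R = (2.78 − 0.973) / 9.12 = 0.198 mA.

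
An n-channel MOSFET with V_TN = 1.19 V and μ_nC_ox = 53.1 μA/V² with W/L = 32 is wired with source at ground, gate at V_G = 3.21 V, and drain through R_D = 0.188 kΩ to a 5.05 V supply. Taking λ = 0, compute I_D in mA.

V_GS = V_G = 3.21 V, so V_ov = 3.21 − 1.19 = 2.02 V.
k_n = μ_nC_ox · (W/L) = 1.699 mA/V².
Assume saturation: I_D = ½ k_n V_ov² = 0.5 × 1.699 × 2.02² = 3.47 mA, giving V_DS = V_DD − I_D R_D = 5.05 − 3.47 × 0.188 = 4.4 V.
V_DS = 4.4 V ≥ V_ov = 2.02 V, confirming saturation.

I_D = 3.47 mA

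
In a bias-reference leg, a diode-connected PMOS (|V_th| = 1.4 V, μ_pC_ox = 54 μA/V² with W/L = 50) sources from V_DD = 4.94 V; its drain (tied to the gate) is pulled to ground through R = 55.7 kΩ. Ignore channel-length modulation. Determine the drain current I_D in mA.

I_D = 0.0598 mA

With gate tied to drain, V_SG = V_SD ≥ V_SG − |V_th|, so the device is in saturation.
k_p = μ_pC_ox · (W/L) = 2.7 mA/V².
KCL at the drain: ½ k_p (V_SG − |V_th|)² = (V_DD − V_SG)/R.
Let x = V_SG − 1.4. Then 75.2 x² + x − 3.54 = 0, giving x = 0.21 V (positive root), so V_SG = 1.61 V.
I_D = (V_DD − V_SG)/R = (4.94 − 1.61) / 55.7 = 0.0598 mA.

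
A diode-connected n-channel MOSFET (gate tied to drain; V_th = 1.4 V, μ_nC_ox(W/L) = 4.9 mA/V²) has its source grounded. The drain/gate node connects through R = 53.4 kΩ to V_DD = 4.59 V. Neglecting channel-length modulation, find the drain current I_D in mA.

With gate tied to drain, V_GS = V_DS ≥ V_GS − V_th, so the device is in saturation.
KCL at the drain: ½ k_n (V_GS − V_th)² = (V_DD − V_GS)/R.
Let x = V_GS − 1.4. Then 131 x² + x − 3.19 = 0, giving x = 0.152 V (positive root), so V_GS = 1.55 V.
I_D = (V_DD − V_GS)/R = (4.59 − 1.55) / 53.4 = 0.0569 mA.

I_D = 0.0569 mA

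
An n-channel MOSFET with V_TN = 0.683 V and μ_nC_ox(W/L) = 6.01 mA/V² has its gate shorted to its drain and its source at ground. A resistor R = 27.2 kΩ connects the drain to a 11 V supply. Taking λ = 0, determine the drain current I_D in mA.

I_D = 0.366 mA

With gate tied to drain, V_GS = V_DS ≥ V_GS − V_TN, so the device is in saturation.
KCL at the drain: ½ k_n (V_GS − V_TN)² = (V_DD − V_GS)/R.
Let x = V_GS − 0.683. Then 81.7 x² + x − 10.32 = 0, giving x = 0.349 V (positive root), so V_GS = 1.03 V.
I_D = (V_DD − V_GS)/R = (11 − 1.03) / 27.2 = 0.366 mA.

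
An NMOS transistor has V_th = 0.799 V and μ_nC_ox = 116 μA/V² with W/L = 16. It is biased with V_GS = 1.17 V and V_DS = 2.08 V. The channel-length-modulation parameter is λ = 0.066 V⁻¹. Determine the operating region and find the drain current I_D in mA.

k_n = μ_nC_ox · (W/L) = 1.856 mA/V².
V_ov = V_GS − V_th = 1.17 − 0.799 = 0.371 V.
Since V_DS = 2.08 V ≥ V_ov = 0.371 V, the device is in saturation.
I_D = ½ k_n V_ov² (1 + λ V_DS) = 0.5 × 1.856 × 0.371² × (1 + 0.066 × 2.08) = 0.145 mA.

Saturation; I_D = 0.145 mA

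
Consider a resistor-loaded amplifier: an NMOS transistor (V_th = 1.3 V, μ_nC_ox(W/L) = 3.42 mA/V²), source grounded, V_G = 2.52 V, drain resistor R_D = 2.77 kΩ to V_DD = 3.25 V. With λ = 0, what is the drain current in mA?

V_GS = V_G = 2.52 V, so V_ov = 2.52 − 1.3 = 1.22 V.
Assume saturation: I_D = ½ k_n V_ov² = 0.5 × 3.42 × 1.22² = 2.55 mA, giving V_DS = V_DD − I_D R_D = 3.25 − 2.55 × 2.77 = -3.8 V.
But -3.8 V < V_ov = 1.22 V, so the device is actually in triode.
In triode I_D = k_n[V_ov V_DS − ½ V_DS²] and I_D = (V_DD − V_DS)/R_D. Equating: 4.74 V_DS² − 12.56 V_DS + 3.25 = 0, giving V_DS = 0.291 V (the root below V_ov).
I_D = (3.25 − 0.291) / 2.77 = 1.07 mA.

I_D = 1.07 mA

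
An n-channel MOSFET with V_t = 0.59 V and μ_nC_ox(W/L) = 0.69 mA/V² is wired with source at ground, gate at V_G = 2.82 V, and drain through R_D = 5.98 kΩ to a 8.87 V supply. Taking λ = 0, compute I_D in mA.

I_D = 1.30 mA

V_GS = V_G = 2.82 V, so V_ov = 2.82 − 0.59 = 2.23 V.
Assume saturation: I_D = ½ k_n V_ov² = 0.5 × 0.69 × 2.23² = 1.72 mA, giving V_DS = V_DD − I_D R_D = 8.87 − 1.72 × 5.98 = -1.39 V.
But -1.39 V < V_ov = 2.23 V, so the device is actually in triode.
In triode I_D = k_n[V_ov V_DS − ½ V_DS²] and I_D = (V_DD − V_DS)/R_D. Equating: 2.06 V_DS² − 10.2 V_DS + 8.87 = 0, giving V_DS = 1.13 V (the root below V_ov).
I_D = (8.87 − 1.13) / 5.98 = 1.3 mA.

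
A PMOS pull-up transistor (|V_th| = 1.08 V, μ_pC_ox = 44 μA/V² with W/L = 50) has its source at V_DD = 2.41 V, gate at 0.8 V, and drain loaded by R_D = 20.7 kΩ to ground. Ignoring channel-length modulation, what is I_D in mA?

I_D = 0.111 mA

V_SG = V_DD − V_G = 2.41 − 0.8 = 1.61 V, so V_ov = 1.61 − 1.08 = 0.53 V.
k_p = μ_pC_ox · (W/L) = 2.2 mA/V².
Assume saturation: I_D = ½ k_p V_ov² = 0.5 × 2.2 × 0.53² = 0.309 mA, giving V_SD = V_DD − I_D R_D = 2.41 − 0.309 × 20.7 = -3.99 V.
But -3.99 V < V_ov = 0.53 V, so the device is actually in triode.
In triode I_D = k_p[V_ov V_SD − ½ V_SD²] and I_D = (V_DD − V_SD)/R_D. Equating: 22.8 V_SD² − 25.14 V_SD + 2.41 = 0, giving V_SD = 0.106 V (the root below V_ov).
I_D = (2.41 − 0.106) / 20.7 = 0.111 mA.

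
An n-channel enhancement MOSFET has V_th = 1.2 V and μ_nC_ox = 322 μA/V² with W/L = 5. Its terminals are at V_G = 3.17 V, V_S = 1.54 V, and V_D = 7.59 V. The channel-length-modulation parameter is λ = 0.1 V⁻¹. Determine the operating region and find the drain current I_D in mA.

Saturation; I_D = 0.239 mA

V_GS = V_G − V_S = 3.17 − 1.54 = 1.63 V; V_DS = V_D − V_S = 7.59 − 1.54 = 6.05 V.
k_n = μ_nC_ox · (W/L) = 1.61 mA/V².
V_ov = V_GS − V_th = 1.63 − 1.2 = 0.43 V.
Since V_DS = 6.05 V ≥ V_ov = 0.43 V, the device is in saturation.
I_D = ½ k_n V_ov² (1 + λ V_DS) = 0.5 × 1.61 × 0.43² × (1 + 0.1 × 6.05) = 0.239 mA.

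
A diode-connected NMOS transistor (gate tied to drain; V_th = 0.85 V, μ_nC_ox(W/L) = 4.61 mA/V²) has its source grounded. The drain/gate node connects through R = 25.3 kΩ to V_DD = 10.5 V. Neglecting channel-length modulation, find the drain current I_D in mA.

I_D = 0.366 mA

With gate tied to drain, V_GS = V_DS ≥ V_GS − V_th, so the device is in saturation.
KCL at the drain: ½ k_n (V_GS − V_th)² = (V_DD − V_GS)/R.
Let x = V_GS − 0.85. Then 58.3 x² + x − 9.65 = 0, giving x = 0.398 V (positive root), so V_GS = 1.25 V.
I_D = (V_DD − V_GS)/R = (10.5 − 1.25) / 25.3 = 0.366 mA.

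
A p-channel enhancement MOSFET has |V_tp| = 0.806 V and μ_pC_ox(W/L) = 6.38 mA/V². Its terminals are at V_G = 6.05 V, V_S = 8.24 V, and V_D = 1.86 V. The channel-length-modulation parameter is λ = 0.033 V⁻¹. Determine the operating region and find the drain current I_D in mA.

V_SG = V_S − V_G = 8.24 − 6.05 = 2.19 V; V_SD = V_S − V_D = 8.24 − 1.86 = 6.38 V.
V_ov = V_SG − |V_tp| = 2.19 − 0.806 = 1.38 V.
Since V_SD = 6.38 V ≥ V_ov = 1.38 V, the device is in saturation.
I_D = ½ k_p V_ov² (1 + λ V_SD) = 0.5 × 6.38 × 1.38² × (1 + 0.033 × 6.38) = 7.4 mA.

Saturation; I_D = 7.40 mA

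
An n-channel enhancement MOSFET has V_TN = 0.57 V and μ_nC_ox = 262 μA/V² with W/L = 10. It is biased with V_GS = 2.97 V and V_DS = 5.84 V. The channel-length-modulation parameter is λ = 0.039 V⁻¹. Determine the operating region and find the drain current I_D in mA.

k_n = μ_nC_ox · (W/L) = 2.62 mA/V².
V_ov = V_GS − V_TN = 2.97 − 0.57 = 2.4 V.
Since V_DS = 5.84 V ≥ V_ov = 2.4 V, the device is in saturation.
I_D = ½ k_n V_ov² (1 + λ V_DS) = 0.5 × 2.62 × 2.4² × (1 + 0.039 × 5.84) = 9.26 mA.

Saturation; I_D = 9.26 mA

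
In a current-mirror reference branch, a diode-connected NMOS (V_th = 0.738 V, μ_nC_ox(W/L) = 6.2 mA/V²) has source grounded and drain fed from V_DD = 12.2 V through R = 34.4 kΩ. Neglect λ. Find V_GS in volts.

With gate tied to drain, V_GS = V_DS ≥ V_GS − V_th, so the device is in saturation.
KCL at the drain: ½ k_n (V_GS − V_th)² = (V_DD − V_GS)/R.
Let x = V_GS − 0.738. Then 107 x² + x − 11.46 = 0, giving x = 0.323 V (positive root), so V_GS = 1.06 V.
I_D = (V_DD − V_GS)/R = (12.2 − 1.06) / 34.4 = 0.324 mA.

V_GS = 1.06 V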